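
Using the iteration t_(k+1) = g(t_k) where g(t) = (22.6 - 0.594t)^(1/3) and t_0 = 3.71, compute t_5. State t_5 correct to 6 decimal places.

2.757267

t_1 = g(3.710000) = 2.732227
t_2 = g(2.732227) = 2.757919
t_3 = g(2.757919) = 2.757250
t_4 = g(2.757250) = 2.757268
t_5 = g(2.757268) = 2.757267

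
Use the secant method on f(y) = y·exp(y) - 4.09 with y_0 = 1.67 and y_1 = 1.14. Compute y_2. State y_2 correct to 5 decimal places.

f(y_0) = 4.781320, f(y_1) = -0.525484
y_2 = 1.140000 - (-0.525484)·(1.140000 - 1.670000)/(-0.525484 - (4.781320)) = 1.192481; f(y_2) = -0.160481

1.19248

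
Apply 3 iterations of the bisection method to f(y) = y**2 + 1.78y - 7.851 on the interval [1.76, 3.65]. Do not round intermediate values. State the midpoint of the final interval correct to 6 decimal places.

2.114375

f(1.760000) = -1.620600, f(3.650000) = 11.968500 (opposite signs)
step 1: m = 2.705000, f(m) = 4.280925 > 0 → root in [1.760000, 2.705000]
step 2: m = 2.232500, f(m) = 1.106906 > 0 → root in [1.760000, 2.232500]
step 3: m = 1.996250, f(m) = -0.312661 < 0 → root in [1.996250, 2.232500]
Midpoint of [1.996250, 2.232500] = 2.114375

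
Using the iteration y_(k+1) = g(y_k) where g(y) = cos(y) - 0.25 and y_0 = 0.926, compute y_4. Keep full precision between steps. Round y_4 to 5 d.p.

y_1 = g(0.926000) = 0.351036
y_2 = g(0.351036) = 0.689017
y_3 = g(0.689017) = 0.521871
y_4 = g(0.521871) = 0.616888

0.61689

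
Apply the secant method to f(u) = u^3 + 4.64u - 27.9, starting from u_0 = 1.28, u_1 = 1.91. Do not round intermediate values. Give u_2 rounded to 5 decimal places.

2.88562

f(u_0) = -19.863648, f(u_1) = -12.069729
u_2 = 1.910000 - (-12.069729)·(1.910000 - 1.280000)/(-12.069729 - (-19.863648)) = 2.885623; f(u_2) = 9.517364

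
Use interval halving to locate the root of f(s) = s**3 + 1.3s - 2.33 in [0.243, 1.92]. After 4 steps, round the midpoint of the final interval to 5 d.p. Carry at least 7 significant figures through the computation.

f(0.243000) = -1.999751, f(1.920000) = 7.243888 (opposite signs)
step 1: m = 1.081500, f(m) = 0.340918 > 0 → root in [0.243000, 1.081500]
step 2: m = 0.662250, f(m) = -1.178629 < 0 → root in [0.662250, 1.081500]
step 3: m = 0.871875, f(m) = -0.533793 < 0 → root in [0.871875, 1.081500]
step 4: m = 0.976687, f(m) = -0.128626 < 0 → root in [0.976687, 1.081500]
Midpoint of [0.976687, 1.081500] = 1.029094

1.02909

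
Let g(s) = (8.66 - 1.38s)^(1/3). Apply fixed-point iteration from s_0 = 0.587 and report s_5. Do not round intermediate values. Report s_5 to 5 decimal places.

1.83059

s_1 = g(0.587000) = 1.987416
s_2 = g(1.987416) = 1.808740
s_3 = g(1.808740) = 1.833522
s_4 = g(1.833522) = 1.830125
s_5 = g(1.830125) = 1.830591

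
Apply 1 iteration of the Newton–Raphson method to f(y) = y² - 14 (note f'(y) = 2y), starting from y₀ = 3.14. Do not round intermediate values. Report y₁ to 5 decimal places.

3.79930

y_0 = 3.140000: f = -4.140400, f' = 6.280000 → y_1 = 3.140000 - (-4.140400)/(6.280000) = 3.799299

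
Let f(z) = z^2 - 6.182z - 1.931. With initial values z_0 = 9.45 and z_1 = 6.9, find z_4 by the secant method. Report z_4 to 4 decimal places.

Secant update: z_(k+1) = z_k − f(z_k)·(z_k − z_(k-1))/(f(z_k) − f(z_(k-1))).
f(z_0) = 28.951600, f(z_1) = 3.023200
z_2 = 6.900000 - (3.023200)·(6.900000 - 9.450000)/(3.023200 - (28.951600)) = 6.602675; f(z_2) = 0.846581
z_3 = 6.602675 - (0.846581)·(6.602675 - 6.900000)/(0.846581 - (3.023200)) = 6.487033; f(z_3) = 0.047757
z_4 = 6.487033 - (0.047757)·(6.487033 - 6.602675)/(0.047757 - (0.846581)) = 6.480119; f(z_4) = 0.000847

6.4801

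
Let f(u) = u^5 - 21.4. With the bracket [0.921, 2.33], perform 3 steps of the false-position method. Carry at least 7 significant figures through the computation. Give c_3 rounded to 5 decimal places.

False-position update: c = (a·f(b) − b·f(a))/(f(b) − f(a)); replace the endpoint whose sign matches f(c).
f(0.921000) = -20.737329, f(2.330000) = 47.271986
step 1: c = 1.350631, f(c) = -16.905481 < 0 → new bracket [1.350631, 2.330000]
step 2: c = 1.608614, f(c) = -10.628921 < 0 → new bracket [1.608614, 2.330000]
step 3: c = 1.741039, f(c) = -5.402833 < 0 → new bracket [1.741039, 2.330000]

1.74104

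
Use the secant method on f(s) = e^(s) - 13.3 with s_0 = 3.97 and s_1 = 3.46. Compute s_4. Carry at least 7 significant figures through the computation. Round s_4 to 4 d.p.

2.6170

f(s_0) = 39.684531, f(s_1) = 18.516977
s_2 = 3.460000 - (18.516977)·(3.460000 - 3.970000)/(18.516977 - (39.684531)) = 3.013862; f(s_2) = 7.065894
s_3 = 3.013862 - (7.065894)·(3.013862 - 3.460000)/(7.065894 - (18.516977)) = 2.738572; f(s_3) = 2.164883
s_4 = 2.738572 - (2.164883)·(2.738572 - 3.013862)/(2.164883 - (7.065894)) = 2.616970; f(s_4) = 0.394172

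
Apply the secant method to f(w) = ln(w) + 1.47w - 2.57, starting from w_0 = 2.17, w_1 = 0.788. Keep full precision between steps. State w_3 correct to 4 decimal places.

f(w_0) = 1.394627, f(w_1) = -1.649897
w_2 = 0.788000 - (-1.649897)·(0.788000 - 2.170000)/(-1.649897 - (1.394627)) = 1.536937; f(w_2) = 0.119090
w_3 = 1.536937 - (0.119090)·(1.536937 - 0.788000)/(0.119090 - (-1.649897)) = 1.486518; f(w_3) = 0.011619

1.4865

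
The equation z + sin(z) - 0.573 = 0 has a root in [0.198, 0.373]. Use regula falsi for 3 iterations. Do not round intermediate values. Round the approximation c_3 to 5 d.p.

f(0.198000) = -0.178291, f(0.373000) = 0.164411
step 1: c = 0.289044, f(c) = 0.001080 > 0 → new bracket [0.198000, 0.289044]
step 2: c = 0.288496, f(c) = 0.000006 > 0 → new bracket [0.198000, 0.288496]
step 3: c = 0.288493, f(c) = 0.000000 > 0 → new bracket [0.198000, 0.288493]

0.28849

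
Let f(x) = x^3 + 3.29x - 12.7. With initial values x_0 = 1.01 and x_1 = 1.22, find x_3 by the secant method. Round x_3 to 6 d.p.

1.779173

f(x_0) = -8.346799, f(x_1) = -6.870352
x_2 = 1.220000 - (-6.870352)·(1.220000 - 1.010000)/(-6.870352 - (-8.346799)) = 2.197193; f(x_2) = 5.136062
x_3 = 2.197193 - (5.136062)·(2.197193 - 1.220000)/(5.136062 - (-6.870352)) = 1.779173; f(x_3) = -1.214628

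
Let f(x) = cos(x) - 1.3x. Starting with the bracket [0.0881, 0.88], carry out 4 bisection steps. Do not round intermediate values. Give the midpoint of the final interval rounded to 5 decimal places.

f(0.088100) = 0.881592, f(0.880000) = -0.506849 (opposite signs)
step 1: m = 0.484050, f(m) = 0.255852 > 0 → root in [0.484050, 0.880000]
step 2: m = 0.682025, f(m) = -0.110335 < 0 → root in [0.484050, 0.682025]
step 3: m = 0.583037, f(m) = 0.076845 > 0 → root in [0.583037, 0.682025]
step 4: m = 0.632531, f(m) = -0.015757 < 0 → root in [0.583037, 0.632531]
Midpoint of [0.583037, 0.632531] = 0.607784

0.60778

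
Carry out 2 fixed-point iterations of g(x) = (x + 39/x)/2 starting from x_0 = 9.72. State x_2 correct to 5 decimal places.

6.27310

x_1 = g(9.720000) = 6.866173
x_2 = g(6.866173) = 6.273096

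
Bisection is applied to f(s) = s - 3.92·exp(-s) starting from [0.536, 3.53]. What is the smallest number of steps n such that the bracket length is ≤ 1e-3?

12

Initial width b − a = 3.53 − 0.536 = 2.994000.
After n steps the width is (b−a)/2^n; need (b−a)/2^n ≤ 1e-3.
So n ≥ log₂(2.994000/1e-3) = log₂(2994.0000) ≈ 11.5479.
Hence n = 12.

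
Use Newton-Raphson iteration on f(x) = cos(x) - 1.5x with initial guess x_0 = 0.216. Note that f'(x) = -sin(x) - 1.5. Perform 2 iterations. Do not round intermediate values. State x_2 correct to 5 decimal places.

x_0 = 0.216000: f = 0.652763, f' = -1.714324 → x_1 = 0.216000 - (0.652763)/(-1.714324) = 0.596770
x_1 = 0.596770: f = -0.067999, f' = -2.061973 → x_2 = 0.596770 - (-0.067999)/(-2.061973) = 0.563792

0.56379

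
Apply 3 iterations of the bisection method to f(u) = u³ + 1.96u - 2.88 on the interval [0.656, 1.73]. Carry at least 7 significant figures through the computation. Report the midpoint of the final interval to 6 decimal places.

0.991625

f(0.656000) = -1.311940, f(1.730000) = 5.688517 (opposite signs)
step 1: m = 1.193000, f(m) = 1.156216 > 0 → root in [0.656000, 1.193000]
step 2: m = 0.924500, f(m) = -0.277810 < 0 → root in [0.924500, 1.193000]
step 3: m = 1.058750, f(m) = 0.381957 > 0 → root in [0.924500, 1.058750]
Midpoint of [0.924500, 1.058750] = 0.991625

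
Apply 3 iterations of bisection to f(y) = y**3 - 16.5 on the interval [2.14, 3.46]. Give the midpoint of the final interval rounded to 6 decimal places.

2.552500

f(2.140000) = -6.699656, f(3.460000) = 24.921736 (opposite signs)
step 1: m = 2.800000, f(m) = 5.452000 > 0 → root in [2.140000, 2.800000]
step 2: m = 2.470000, f(m) = -1.430777 < 0 → root in [2.470000, 2.800000]
step 3: m = 2.635000, f(m) = 1.795398 > 0 → root in [2.470000, 2.635000]
Midpoint of [2.470000, 2.635000] = 2.552500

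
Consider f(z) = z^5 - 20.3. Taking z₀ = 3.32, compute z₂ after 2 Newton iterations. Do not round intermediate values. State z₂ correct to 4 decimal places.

2.2291

Newton update: z ← z − f(z)/f'(z).
f'(z) = 5z⁴
z_0 = 3.320000: f = 383.057762, f' = 607.466509 → z_1 = 3.320000 - (383.057762)/(607.466509) = 2.689417
z_1 = 2.689417: f = 120.399034, f' = 261.579013 → z_2 = 2.689417 - (120.399034)/(261.579013) = 2.229140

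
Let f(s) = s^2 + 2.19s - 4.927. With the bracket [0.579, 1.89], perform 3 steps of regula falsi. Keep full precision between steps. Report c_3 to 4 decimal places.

1.3793

f(0.579000) = -3.323749, f(1.890000) = 2.784200
step 1: c = 1.292404, f(c) = -0.426327 < 0 → new bracket [1.292404, 1.890000]
step 2: c = 1.371759, f(c) = -0.041125 < 0 → new bracket [1.371759, 1.890000]
step 3: c = 1.379302, f(c) = -0.003852 < 0 → new bracket [1.379302, 1.890000]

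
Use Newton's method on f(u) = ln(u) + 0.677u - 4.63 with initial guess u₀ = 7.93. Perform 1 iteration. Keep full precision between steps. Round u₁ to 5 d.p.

Newton update: u ← u − f(u)/f'(u).
f'(u) = 1/u + 0.677
u_0 = 7.930000: f = 2.809263, f' = 0.803103 → u_1 = 7.930000 - (2.809263)/(0.803103) = 4.431991

4.43199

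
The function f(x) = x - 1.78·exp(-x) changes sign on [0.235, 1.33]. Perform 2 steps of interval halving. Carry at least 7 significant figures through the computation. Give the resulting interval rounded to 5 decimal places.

f(0.235000) = -1.172216, f(1.330000) = 0.859230 (opposite signs)
step 1: m = 0.782500, f(m) = -0.031425 < 0 → root in [0.782500, 1.330000]
step 2: m = 1.056250, f(m) = 0.437242 > 0 → root in [0.782500, 1.056250]

[0.78250, 1.05625]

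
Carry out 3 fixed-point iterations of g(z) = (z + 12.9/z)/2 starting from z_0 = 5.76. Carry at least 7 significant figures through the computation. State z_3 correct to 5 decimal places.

3.59172

z_1 = g(5.760000) = 3.999792
z_2 = g(3.999792) = 3.612480
z_3 = g(3.612480) = 3.591717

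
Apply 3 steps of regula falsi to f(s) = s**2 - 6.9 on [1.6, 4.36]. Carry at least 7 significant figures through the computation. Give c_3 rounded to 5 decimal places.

2.60737

f(1.600000) = -4.340000, f(4.360000) = 12.109600
step 1: c = 2.328188, f(c) = -1.479541 < 0 → new bracket [2.328188, 4.360000]
step 2: c = 2.549405, f(c) = -0.400534 < 0 → new bracket [2.549405, 4.360000]
step 3: c = 2.607374, f(c) = -0.101599 < 0 → new bracket [2.607374, 4.360000]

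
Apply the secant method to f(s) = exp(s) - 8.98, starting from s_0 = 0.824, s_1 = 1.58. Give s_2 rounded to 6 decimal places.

2.790914

f(s_0) = -6.700400, f(s_1) = -4.125044
s_2 = 1.580000 - (-4.125044)·(1.580000 - 0.824000)/(-4.125044 - (-6.700400)) = 2.790914; f(s_2) = 7.315901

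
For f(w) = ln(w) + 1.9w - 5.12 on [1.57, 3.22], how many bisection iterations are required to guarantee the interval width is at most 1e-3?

11

Initial width b − a = 3.22 − 1.57 = 1.650000.
After n steps the width is (b−a)/2^n; need (b−a)/2^n ≤ 1e-3.
So n ≥ log₂(1.650000/1e-3) = log₂(1650.0000) ≈ 10.6883.
Hence n = 11.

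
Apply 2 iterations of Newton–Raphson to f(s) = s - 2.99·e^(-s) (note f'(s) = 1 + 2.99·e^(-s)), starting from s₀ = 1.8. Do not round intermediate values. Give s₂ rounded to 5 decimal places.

1.04432

s_0 = 1.800000: f = 1.305756, f' = 1.494244 → s_1 = 1.800000 - (1.305756)/(1.494244) = 0.926142
s_1 = 0.926142: f = -0.258133, f' = 2.184275 → s_2 = 0.926142 - (-0.258133)/(2.184275) = 1.044320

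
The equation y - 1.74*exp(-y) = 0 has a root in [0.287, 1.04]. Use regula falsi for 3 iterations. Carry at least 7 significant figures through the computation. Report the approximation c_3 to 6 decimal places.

0.790214

f(0.287000) = -1.018890, f(1.040000) = 0.424989
step 1: c = 0.818363, f(c) = 0.050757 > 0 → new bracket [0.287000, 0.818363]
step 2: c = 0.793149, f(c) = 0.005942 > 0 → new bracket [0.287000, 0.793149]
step 3: c = 0.790214, f(c) = 0.000694 > 0 → new bracket [0.287000, 0.790214]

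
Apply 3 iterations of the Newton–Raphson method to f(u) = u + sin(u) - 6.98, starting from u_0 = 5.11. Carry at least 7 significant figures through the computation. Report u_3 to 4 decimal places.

Newton update: u ← u − f(u)/f'(u).
f'(u) = 1 + cos(u)
u_0 = 5.110000: f = -2.791989, f' = 1.387217 → u_1 = 5.110000 - (-2.791989)/(1.387217) = 7.122655
u_1 = 7.122655: f = 0.886944, f' = 1.667858 → u_2 = 7.122655 - (0.886944)/(1.667858) = 6.590869
u_2 = 6.590869: f = -0.086280, f' = 1.953038 → u_3 = 6.590869 - (-0.086280)/(1.953038) = 6.635046

6.6350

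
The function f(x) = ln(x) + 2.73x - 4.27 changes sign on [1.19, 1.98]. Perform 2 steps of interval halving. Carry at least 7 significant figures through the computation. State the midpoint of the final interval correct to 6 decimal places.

1.486250

f(1.190000) = -0.847347, f(1.980000) = 1.818497 (opposite signs)
step 1: m = 1.585000, f(m) = 0.517634 > 0 → root in [1.190000, 1.585000]
step 2: m = 1.387500, f(m) = -0.154621 < 0 → root in [1.387500, 1.585000]
Midpoint of [1.387500, 1.585000] = 1.486250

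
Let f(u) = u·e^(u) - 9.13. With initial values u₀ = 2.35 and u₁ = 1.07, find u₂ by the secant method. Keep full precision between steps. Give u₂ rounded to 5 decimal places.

f(u_0) = 15.511089, f(u_1) = -6.010544
u_2 = 1.070000 - (-6.010544)·(1.070000 - 2.350000)/(-6.010544 - (15.511089)) = 1.427477; f(u_2) = -3.180030

1.42748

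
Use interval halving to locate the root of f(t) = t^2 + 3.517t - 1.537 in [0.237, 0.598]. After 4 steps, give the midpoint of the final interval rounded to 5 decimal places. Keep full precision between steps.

0.38366

f(0.237000) = -0.647302, f(0.598000) = 0.923770 (opposite signs)
step 1: m = 0.417500, f(m) = 0.105654 > 0 → root in [0.237000, 0.417500]
step 2: m = 0.327250, f(m) = -0.278969 < 0 → root in [0.327250, 0.417500]
step 3: m = 0.372375, f(m) = -0.088694 < 0 → root in [0.372375, 0.417500]
step 4: m = 0.394937, f(m) = 0.007971 > 0 → root in [0.372375, 0.394937]
Midpoint of [0.372375, 0.394937] = 0.383656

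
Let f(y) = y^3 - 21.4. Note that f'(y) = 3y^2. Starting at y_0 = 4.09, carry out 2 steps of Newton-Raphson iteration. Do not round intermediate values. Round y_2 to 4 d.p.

y_0 = 4.090000: f = 47.017929, f' = 50.184300 → y_1 = 4.090000 - (47.017929)/(50.184300) = 3.153095
y_1 = 3.153095: f = 9.948092, f' = 29.826021 → y_2 = 3.153095 - (9.948092)/(29.826021) = 2.819558

2.8196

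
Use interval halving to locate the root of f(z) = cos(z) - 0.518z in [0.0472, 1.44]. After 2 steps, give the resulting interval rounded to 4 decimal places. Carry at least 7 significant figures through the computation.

f(0.047200) = 0.974437, f(1.440000) = -0.615496 (opposite signs)
step 1: m = 0.743600, f(m) = 0.350852 > 0 → root in [0.743600, 1.440000]
step 2: m = 1.091800, f(m) = -0.104664 < 0 → root in [0.743600, 1.091800]

[0.7436, 1.0918]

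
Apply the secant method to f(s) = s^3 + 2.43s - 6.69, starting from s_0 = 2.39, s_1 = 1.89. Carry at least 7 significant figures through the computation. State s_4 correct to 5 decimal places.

1.46509

f(s_0) = 12.769619, f(s_1) = 4.653969
s_2 = 1.890000 - (4.653969)·(1.890000 - 2.390000)/(4.653969 - (12.769619)) = 1.603272; f(s_2) = 1.327131
s_3 = 1.603272 - (1.327131)·(1.603272 - 1.890000)/(1.327131 - (4.653969)) = 1.488891; f(s_3) = 0.228577
s_4 = 1.488891 - (0.228577)·(1.488891 - 1.603272)/(0.228577 - (1.327131)) = 1.465092; f(s_4) = 0.014987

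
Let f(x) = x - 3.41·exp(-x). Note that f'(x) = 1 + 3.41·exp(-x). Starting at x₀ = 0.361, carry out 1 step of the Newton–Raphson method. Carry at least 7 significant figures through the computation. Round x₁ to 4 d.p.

0.9579

x_0 = 0.361000: f = -2.015698, f' = 3.376698 → x_1 = 0.361000 - (-2.015698)/(3.376698) = 0.957944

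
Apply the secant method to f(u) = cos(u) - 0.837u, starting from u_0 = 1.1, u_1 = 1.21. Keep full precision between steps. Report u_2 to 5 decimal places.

Secant update: u_(k+1) = u_k − f(u_k)·(u_k − u_(k-1))/(f(u_k) − f(u_(k-1))).
f(u_0) = -0.467104, f(u_1) = -0.659751
u_2 = 1.210000 - (-0.659751)·(1.210000 - 1.100000)/(-0.659751 - (-0.467104)) = 0.833287; f(u_2) = -0.025014

0.83329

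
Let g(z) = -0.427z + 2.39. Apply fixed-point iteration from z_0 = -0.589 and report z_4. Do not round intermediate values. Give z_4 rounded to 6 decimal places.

1.599583

z_1 = g(-0.589000) = 2.641503
z_2 = g(2.641503) = 1.262078
z_3 = g(1.262078) = 1.851093
z_4 = g(1.851093) = 1.599583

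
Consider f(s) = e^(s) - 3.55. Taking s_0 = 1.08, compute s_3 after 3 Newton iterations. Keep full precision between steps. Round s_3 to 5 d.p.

1.26695

Newton update: s ← s − f(s)/f'(s).
f'(s) = e^(s)
s_0 = 1.080000: f = -0.605320, f' = 2.944680 → s_1 = 1.080000 - (-0.605320)/(2.944680) = 1.285564
s_1 = 1.285564: f = 0.066708, f' = 3.616708 → s_2 = 1.285564 - (0.066708)/(3.616708) = 1.267120
s_2 = 1.267120: f = 0.000611, f' = 3.550611 → s_3 = 1.267120 - (0.000611)/(3.550611) = 1.266948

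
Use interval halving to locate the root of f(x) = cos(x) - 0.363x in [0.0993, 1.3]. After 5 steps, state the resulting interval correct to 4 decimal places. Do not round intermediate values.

f(0.099300) = 0.959028, f(1.300000) = -0.204401 (opposite signs)
step 1: m = 0.699650, f(m) = 0.511095 > 0 → root in [0.699650, 1.300000]
step 2: m = 0.999825, f(m) = 0.177513 > 0 → root in [0.999825, 1.300000]
step 3: m = 1.149913, f(m) = -0.008851 < 0 → root in [0.999825, 1.149913]
step 4: m = 1.074869, f(m) = 0.085670 > 0 → root in [1.074869, 1.149913]
step 5: m = 1.112391, f(m) = 0.038721 > 0 → root in [1.112391, 1.149913]

[1.1124, 1.1499]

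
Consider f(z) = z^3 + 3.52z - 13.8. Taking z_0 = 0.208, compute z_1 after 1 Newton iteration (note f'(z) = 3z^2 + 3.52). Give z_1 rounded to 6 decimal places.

3.785969

Newton update: z ← z − f(z)/f'(z).
z_0 = 0.208000: f = -13.058841, f' = 3.649792 → z_1 = 0.208000 - (-13.058841)/(3.649792) = 3.785969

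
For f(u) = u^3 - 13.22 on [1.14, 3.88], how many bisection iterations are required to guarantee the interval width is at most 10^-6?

22

Initial width b − a = 3.88 − 1.14 = 2.740000.
After n steps the width is (b−a)/2^n; need (b−a)/2^n ≤ 10^-6.
So n ≥ log₂(2.740000/10^-6) = log₂(2740000.0000) ≈ 21.3857.
Hence n = 22.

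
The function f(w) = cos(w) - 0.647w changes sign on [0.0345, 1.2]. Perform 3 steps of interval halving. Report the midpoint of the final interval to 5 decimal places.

f(0.034500) = 0.977083, f(1.200000) = -0.414042 (opposite signs)
step 1: m = 0.617250, f(m) = 0.416112 > 0 → root in [0.617250, 1.200000]
step 2: m = 0.908625, f(m) = 0.026950 > 0 → root in [0.908625, 1.200000]
step 3: m = 1.054312, f(m) = -0.188315 < 0 → root in [0.908625, 1.054312]
Midpoint of [0.908625, 1.054312] = 0.981469

0.98147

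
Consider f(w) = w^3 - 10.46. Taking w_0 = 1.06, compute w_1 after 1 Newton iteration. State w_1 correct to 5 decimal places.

Newton update: w ← w − f(w)/f'(w).
f'(w) = 3w^2
w_0 = 1.060000: f = -9.268984, f' = 3.370800 → w_1 = 1.060000 - (-9.268984)/(3.370800) = 3.809788

3.80979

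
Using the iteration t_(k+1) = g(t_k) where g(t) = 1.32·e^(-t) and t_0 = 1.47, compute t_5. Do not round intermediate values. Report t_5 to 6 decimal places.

t_1 = g(1.470000) = 0.303502
t_2 = g(0.303502) = 0.974462
t_3 = g(0.974462) = 0.498162
t_4 = g(0.498162) = 0.802093
t_5 = g(0.802093) = 0.591874

0.591874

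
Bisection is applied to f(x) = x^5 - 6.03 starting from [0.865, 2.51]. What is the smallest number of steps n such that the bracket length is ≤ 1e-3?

Initial width b − a = 2.51 − 0.865 = 1.645000.
After n steps the width is (b−a)/2^n; need (b−a)/2^n ≤ 1e-3.
So n ≥ log₂(1.645000/1e-3) = log₂(1645.0000) ≈ 10.6839.
Hence n = 11.

11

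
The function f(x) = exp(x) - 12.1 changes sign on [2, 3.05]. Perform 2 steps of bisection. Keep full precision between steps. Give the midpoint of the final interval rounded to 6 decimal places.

f(2.000000) = -4.710944, f(3.050000) = 9.015344 (opposite signs)
step 1: m = 2.525000, f(m) = 0.390895 > 0 → root in [2.000000, 2.525000]
step 2: m = 2.262500, f(m) = -2.492923 < 0 → root in [2.262500, 2.525000]
Midpoint of [2.262500, 2.525000] = 2.393750

2.393750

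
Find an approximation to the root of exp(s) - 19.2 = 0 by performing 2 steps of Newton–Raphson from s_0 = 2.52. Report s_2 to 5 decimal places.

2.96074

f'(s) = exp(s)
s_0 = 2.520000: f = -6.771403, f' = 12.428597 → s_1 = 2.520000 - (-6.771403)/(12.428597) = 3.064824
s_1 = 3.064824: f = 2.230699, f' = 21.430699 → s_2 = 3.064824 - (2.230699)/(21.430699) = 2.960735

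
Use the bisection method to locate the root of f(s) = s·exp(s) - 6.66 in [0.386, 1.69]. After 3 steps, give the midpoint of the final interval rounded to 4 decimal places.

1.4455

f(0.386000) = -6.092161, f(1.690000) = 2.498922 (opposite signs)
step 1: m = 1.038000, f(m) = -3.729140 < 0 → root in [1.038000, 1.690000]
step 2: m = 1.364000, f(m) = -1.324292 < 0 → root in [1.364000, 1.690000]
step 3: m = 1.527000, f(m) = 0.370832 > 0 → root in [1.364000, 1.527000]
Midpoint of [1.364000, 1.527000] = 1.445500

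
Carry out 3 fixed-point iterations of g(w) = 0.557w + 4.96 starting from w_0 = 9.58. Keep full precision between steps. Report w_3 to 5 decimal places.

10.91706

w_1 = g(9.580000) = 10.296060
w_2 = g(10.296060) = 10.694905
w_3 = g(10.694905) = 10.917062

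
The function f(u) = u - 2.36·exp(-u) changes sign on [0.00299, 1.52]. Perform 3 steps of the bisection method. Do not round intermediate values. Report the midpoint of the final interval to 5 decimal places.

0.85631

f(0.002990) = -2.349964, f(1.520000) = 1.003840 (opposite signs)
step 1: m = 0.761495, f(m) = -0.340549 < 0 → root in [0.761495, 1.520000]
step 2: m = 1.140748, f(m) = 0.386539 > 0 → root in [0.761495, 1.140748]
step 3: m = 0.951121, f(m) = 0.039435 > 0 → root in [0.761495, 0.951121]
Midpoint of [0.761495, 0.951121] = 0.856308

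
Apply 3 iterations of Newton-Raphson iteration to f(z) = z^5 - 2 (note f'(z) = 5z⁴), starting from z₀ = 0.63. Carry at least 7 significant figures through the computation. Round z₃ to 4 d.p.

Newton update: z ← z − f(z)/f'(z).
z_0 = 0.630000: f = -1.900756, f' = 0.787648 → z_1 = 0.630000 - (-1.900756)/(0.787648) = 3.043205
z_1 = 3.043205: f = 259.009410, f' = 428.839653 → z_2 = 3.043205 - (259.009410)/(428.839653) = 2.439228
z_2 = 2.439228: f = 84.349908, f' = 177.002544 → z_3 = 2.439228 - (84.349908)/(177.002544) = 1.962682

1.9627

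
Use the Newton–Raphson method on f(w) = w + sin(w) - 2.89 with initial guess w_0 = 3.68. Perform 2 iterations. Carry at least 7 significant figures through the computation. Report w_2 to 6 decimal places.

f'(w) = 1 + cos(w)
w_0 = 3.680000: f = 0.277231, f' = 0.141474 → w_1 = 3.680000 - (0.277231)/(0.141474) = 1.720406
w_1 = 1.720406: f = -0.180764, f' = 0.850947 → w_2 = 1.720406 - (-0.180764)/(0.850947) = 1.932834

1.932834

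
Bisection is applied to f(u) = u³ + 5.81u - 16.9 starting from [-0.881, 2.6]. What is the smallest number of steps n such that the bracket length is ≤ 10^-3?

12

Initial width b − a = 2.6 − -0.881 = 3.481000.
After n steps the width is (b−a)/2^n; need (b−a)/2^n ≤ 10^-3.
So n ≥ log₂(3.481000/10^-3) = log₂(3481.0000) ≈ 11.7653.
Hence n = 12.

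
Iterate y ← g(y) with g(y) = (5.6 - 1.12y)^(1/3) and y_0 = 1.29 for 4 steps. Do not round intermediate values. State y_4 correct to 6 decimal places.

y_1 = g(1.290000) = 1.607671
y_2 = g(1.607671) = 1.560410
y_3 = g(1.560410) = 1.567623
y_4 = g(1.567623) = 1.566526

1.566526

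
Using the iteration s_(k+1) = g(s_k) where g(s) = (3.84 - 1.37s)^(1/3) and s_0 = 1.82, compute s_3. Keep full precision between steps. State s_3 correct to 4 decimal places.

s_1 = g(1.820000) = 1.104281
s_2 = g(1.104281) = 1.325177
s_3 = g(1.325177) = 1.265046

1.2650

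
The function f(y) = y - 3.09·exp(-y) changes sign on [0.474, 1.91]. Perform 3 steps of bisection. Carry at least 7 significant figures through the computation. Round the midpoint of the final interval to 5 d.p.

1.10225

f(0.474000) = -1.449547, f(1.910000) = 1.452432 (opposite signs)
step 1: m = 1.192000, f(m) = 0.253835 > 0 → root in [0.474000, 1.192000]
step 2: m = 0.833000, f(m) = -0.510356 < 0 → root in [0.833000, 1.192000]
step 3: m = 1.012500, f(m) = -0.110127 < 0 → root in [1.012500, 1.192000]
Midpoint of [1.012500, 1.192000] = 1.102250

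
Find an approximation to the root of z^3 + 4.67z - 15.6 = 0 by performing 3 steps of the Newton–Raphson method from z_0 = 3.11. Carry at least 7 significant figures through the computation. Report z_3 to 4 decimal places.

Newton update: z ← z − f(z)/f'(z).
f'(z) = 3z^2 + 4.67
z_0 = 3.110000: f = 29.003931, f' = 33.686300 → z_1 = 3.110000 - (29.003931)/(33.686300) = 2.248999
z_1 = 2.248999: f = 6.278259, f' = 19.843992 → z_2 = 2.248999 - (6.278259)/(19.843992) = 1.932618
z_2 = 1.932618: f = 0.643684, f' = 15.875042 → z_3 = 1.932618 - (0.643684)/(15.875042) = 1.892071

1.8921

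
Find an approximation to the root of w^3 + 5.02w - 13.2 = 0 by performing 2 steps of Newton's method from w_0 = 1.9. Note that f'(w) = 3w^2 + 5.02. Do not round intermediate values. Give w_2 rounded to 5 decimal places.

1.68194

Newton update: w ← w − f(w)/f'(w).
w_0 = 1.900000: f = 3.197000, f' = 15.850000 → w_1 = 1.900000 - (3.197000)/(15.850000) = 1.698297
w_1 = 1.698297: f = 0.223694, f' = 13.672633 → w_2 = 1.698297 - (0.223694)/(13.672633) = 1.681936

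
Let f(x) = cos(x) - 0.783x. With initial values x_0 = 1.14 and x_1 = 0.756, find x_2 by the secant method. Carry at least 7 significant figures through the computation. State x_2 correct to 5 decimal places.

f(x_0) = -0.475025, f(x_1) = 0.135638
x_2 = 0.756000 - (0.135638)·(0.756000 - 1.140000)/(0.135638 - (-0.475025)) = 0.841292; f(x_2) = 0.007768

0.84129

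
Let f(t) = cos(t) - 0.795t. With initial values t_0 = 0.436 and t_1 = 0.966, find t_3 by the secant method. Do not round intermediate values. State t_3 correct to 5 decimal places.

0.83945

f(t_0) = 0.559828, f(t_1) = -0.199375
t_2 = 0.966000 - (-0.199375)·(0.966000 - 0.436000)/(-0.199375 - (0.559828)) = 0.826816; f(t_2) = 0.019903
t_3 = 0.826816 - (0.019903)·(0.826816 - 0.966000)/(0.019903 - (-0.199375)) = 0.839449; f(t_3) = 0.000511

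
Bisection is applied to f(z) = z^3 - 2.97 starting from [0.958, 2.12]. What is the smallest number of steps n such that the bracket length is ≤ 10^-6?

Initial width b − a = 2.12 − 0.958 = 1.162000.
After n steps the width is (b−a)/2^n; need (b−a)/2^n ≤ 10^-6.
So n ≥ log₂(1.162000/10^-6) = log₂(1162000.0000) ≈ 20.1482.
Hence n = 21.

21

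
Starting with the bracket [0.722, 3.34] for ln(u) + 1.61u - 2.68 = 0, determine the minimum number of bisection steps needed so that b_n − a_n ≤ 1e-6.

Initial width b − a = 3.34 − 0.722 = 2.618000.
After n steps the width is (b−a)/2^n; need (b−a)/2^n ≤ 1e-6.
So n ≥ log₂(2.618000/1e-6) = log₂(2618000.0000) ≈ 21.3200.
Hence n = 22.

22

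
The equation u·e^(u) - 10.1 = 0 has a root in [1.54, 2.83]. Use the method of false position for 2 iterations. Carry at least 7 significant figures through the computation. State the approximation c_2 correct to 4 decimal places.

f(1.540000) = -2.916531, f(2.830000) = 37.855654
step 1: c = 1.632277, f(c) = -1.750075 < 0 → new bracket [1.632277, 2.830000]
step 2: c = 1.685201, f(c) = -1.010809 < 0 → new bracket [1.685201, 2.830000]

1.6852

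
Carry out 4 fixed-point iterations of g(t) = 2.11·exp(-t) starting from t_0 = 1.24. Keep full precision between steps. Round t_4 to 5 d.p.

1.07870

t_1 = g(1.240000) = 0.610601
t_2 = g(0.610601) = 1.145782
t_3 = g(1.145782) = 0.670928
t_4 = g(0.670928) = 1.078704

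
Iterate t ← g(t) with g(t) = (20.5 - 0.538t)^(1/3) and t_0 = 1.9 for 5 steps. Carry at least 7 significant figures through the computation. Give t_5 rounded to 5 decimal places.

t_1 = g(1.900000) = 2.690584
t_2 = g(2.690584) = 2.670856
t_3 = g(2.670856) = 2.671351
t_4 = g(2.671351) = 2.671339
t_5 = g(2.671339) = 2.671339

2.67134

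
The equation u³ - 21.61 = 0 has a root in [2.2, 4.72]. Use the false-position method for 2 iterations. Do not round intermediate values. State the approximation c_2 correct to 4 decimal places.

f(2.200000) = -10.962000, f(4.720000) = 83.544048
step 1: c = 2.492301, f(c) = -6.128907 < 0 → new bracket [2.492301, 4.720000]
step 2: c = 2.644559, f(c) = -3.114778 < 0 → new bracket [2.644559, 4.720000]

2.6446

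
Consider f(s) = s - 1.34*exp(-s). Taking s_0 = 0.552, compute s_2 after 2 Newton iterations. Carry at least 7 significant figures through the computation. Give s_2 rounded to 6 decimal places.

0.679323

f'(s) = 1 + 1.34*exp(-s)
s_0 = 0.552000: f = -0.219568, f' = 1.771568 → s_1 = 0.552000 - (-0.219568)/(1.771568) = 0.675940
s_1 = 0.675940: f = -0.005689, f' = 1.681629 → s_2 = 0.675940 - (-0.005689)/(1.681629) = 0.679323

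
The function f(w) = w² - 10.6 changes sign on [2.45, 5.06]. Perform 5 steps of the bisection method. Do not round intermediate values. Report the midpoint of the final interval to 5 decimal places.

3.22484

f(2.450000) = -4.597500, f(5.060000) = 15.003600 (opposite signs)
step 1: m = 3.755000, f(m) = 3.500025 > 0 → root in [2.450000, 3.755000]
step 2: m = 3.102500, f(m) = -0.974494 < 0 → root in [3.102500, 3.755000]
step 3: m = 3.428750, f(m) = 1.156327 > 0 → root in [3.102500, 3.428750]
step 4: m = 3.265625, f(m) = 0.064307 > 0 → root in [3.102500, 3.265625]
step 5: m = 3.184063, f(m) = -0.461746 < 0 → root in [3.184063, 3.265625]
Midpoint of [3.184063, 3.265625] = 3.224844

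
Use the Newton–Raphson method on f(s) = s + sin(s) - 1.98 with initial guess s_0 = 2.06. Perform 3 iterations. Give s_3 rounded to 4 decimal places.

1.0901

f'(s) = 1 + cos(s)
s_0 = 2.060000: f = 0.962707, f' = 0.530077 → s_1 = 2.060000 - (0.962707)/(0.530077) = 0.243835
s_1 = 0.243835: f = -1.494740, f' = 1.970419 → s_2 = 0.243835 - (-1.494740)/(1.970419) = 1.002424
s_2 = 1.002424: f = -0.134797, f' = 1.538261 → s_3 = 1.002424 - (-0.134797)/(1.538261) = 1.090054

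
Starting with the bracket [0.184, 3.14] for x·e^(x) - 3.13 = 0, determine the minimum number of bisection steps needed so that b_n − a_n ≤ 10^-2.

9

Initial width b − a = 3.14 − 0.184 = 2.956000.
After n steps the width is (b−a)/2^n; need (b−a)/2^n ≤ 10^-2.
So n ≥ log₂(2.956000/10^-2) = log₂(295.6000) ≈ 8.2075.
Hence n = 9.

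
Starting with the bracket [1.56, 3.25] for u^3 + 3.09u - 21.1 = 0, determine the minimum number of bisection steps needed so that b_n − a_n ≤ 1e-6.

21

Initial width b − a = 3.25 − 1.56 = 1.690000.
After n steps the width is (b−a)/2^n; need (b−a)/2^n ≤ 1e-6.
So n ≥ log₂(1.690000/1e-6) = log₂(1690000.0000) ≈ 20.6886.
Hence n = 21.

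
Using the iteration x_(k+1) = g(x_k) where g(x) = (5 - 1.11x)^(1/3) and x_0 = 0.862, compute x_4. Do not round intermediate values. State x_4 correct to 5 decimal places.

x_1 = g(0.862000) = 1.593093
x_2 = g(1.593093) = 1.478458
x_3 = g(1.478458) = 1.497613
x_4 = g(1.497613) = 1.494446

1.49445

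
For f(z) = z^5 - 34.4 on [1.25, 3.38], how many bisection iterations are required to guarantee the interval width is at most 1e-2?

8

Initial width b − a = 3.38 − 1.25 = 2.130000.
After n steps the width is (b−a)/2^n; need (b−a)/2^n ≤ 1e-2.
So n ≥ log₂(2.130000/1e-2) = log₂(213.0000) ≈ 7.7347.
Hence n = 8.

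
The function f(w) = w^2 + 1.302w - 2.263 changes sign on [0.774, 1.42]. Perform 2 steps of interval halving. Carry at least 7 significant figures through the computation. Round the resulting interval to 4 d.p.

[0.9355, 1.0970]

f(0.774000) = -0.656176, f(1.420000) = 1.602240 (opposite signs)
step 1: m = 1.097000, f(m) = 0.368703 > 0 → root in [0.774000, 1.097000]
step 2: m = 0.935500, f(m) = -0.169819 < 0 → root in [0.935500, 1.097000]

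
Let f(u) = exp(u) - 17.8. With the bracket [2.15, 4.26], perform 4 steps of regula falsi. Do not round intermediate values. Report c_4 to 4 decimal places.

2.8101

f(2.150000) = -9.215142, f(4.260000) = 53.009983
step 1: c = 2.462477, f(c) = -6.066154 < 0 → new bracket [2.462477, 4.260000]
step 2: c = 2.647054, f(c) = -3.687603 < 0 → new bracket [2.647054, 4.260000]
step 3: c = 2.751959, f(c) = -2.126687 < 0 → new bracket [2.751959, 4.260000]
step 4: c = 2.810126, f(c) = -1.187983 < 0 → new bracket [2.810126, 4.260000]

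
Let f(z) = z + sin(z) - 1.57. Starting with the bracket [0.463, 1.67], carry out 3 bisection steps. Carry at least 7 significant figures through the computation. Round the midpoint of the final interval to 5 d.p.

f(0.463000) = -0.660366, f(1.670000) = 1.095083 (opposite signs)
step 1: m = 1.066500, f(m) = 0.372015 > 0 → root in [0.463000, 1.066500]
step 2: m = 0.764750, f(m) = -0.112893 < 0 → root in [0.764750, 1.066500]
step 3: m = 0.915625, f(m) = 0.138569 > 0 → root in [0.764750, 0.915625]
Midpoint of [0.764750, 0.915625] = 0.840188

0.84019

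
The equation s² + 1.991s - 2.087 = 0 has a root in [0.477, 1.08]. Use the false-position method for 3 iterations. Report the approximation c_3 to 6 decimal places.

f(0.477000) = -0.909764, f(1.080000) = 1.229680
step 1: c = 0.733416, f(c) = -0.088870 < 0 → new bracket [0.733416, 1.080000]
step 2: c = 0.756776, f(c) = -0.007550 < 0 → new bracket [0.756776, 1.080000]
step 3: c = 0.758748, f(c) = -0.000634 < 0 → new bracket [0.758748, 1.080000]

0.758748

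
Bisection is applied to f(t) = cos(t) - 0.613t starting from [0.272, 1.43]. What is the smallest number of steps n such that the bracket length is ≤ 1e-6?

21

Initial width b − a = 1.43 − 0.272 = 1.158000.
After n steps the width is (b−a)/2^n; need (b−a)/2^n ≤ 1e-6.
So n ≥ log₂(1.158000/1e-6) = log₂(1158000.0000) ≈ 20.1432.
Hence n = 21.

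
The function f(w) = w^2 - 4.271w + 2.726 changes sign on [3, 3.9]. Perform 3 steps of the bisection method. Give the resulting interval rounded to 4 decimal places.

[3.4500, 3.5625]

f(3.000000) = -1.087000, f(3.900000) = 1.279100 (opposite signs)
step 1: m = 3.450000, f(m) = -0.106450 < 0 → root in [3.450000, 3.900000]
step 2: m = 3.675000, f(m) = 0.535700 > 0 → root in [3.450000, 3.675000]
step 3: m = 3.562500, f(m) = 0.201969 > 0 → root in [3.450000, 3.562500]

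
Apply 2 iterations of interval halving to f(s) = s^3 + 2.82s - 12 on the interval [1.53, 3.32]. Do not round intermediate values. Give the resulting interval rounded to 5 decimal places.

[1.53000, 1.97750]

f(1.530000) = -4.103823, f(3.320000) = 33.956768 (opposite signs)
step 1: m = 2.425000, f(m) = 9.099016 > 0 → root in [1.530000, 2.425000]
step 2: m = 1.977500, f(m) = 1.309576 > 0 → root in [1.530000, 1.977500]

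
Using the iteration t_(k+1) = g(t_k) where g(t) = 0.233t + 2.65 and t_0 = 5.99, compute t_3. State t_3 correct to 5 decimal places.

t_1 = g(5.990000) = 4.045670
t_2 = g(4.045670) = 3.592641
t_3 = g(3.592641) = 3.487085

3.48709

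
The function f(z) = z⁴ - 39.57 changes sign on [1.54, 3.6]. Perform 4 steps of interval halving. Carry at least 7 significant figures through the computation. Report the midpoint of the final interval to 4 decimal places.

f(1.540000) = -33.945513, f(3.600000) = 128.391600 (opposite signs)
step 1: m = 2.570000, f(m) = 4.054704 > 0 → root in [1.540000, 2.570000]
step 2: m = 2.055000, f(m) = -21.736060 < 0 → root in [2.055000, 2.570000]
step 3: m = 2.312500, f(m) = -10.972573 < 0 → root in [2.312500, 2.570000]
step 4: m = 2.441250, f(m) = -4.051957 < 0 → root in [2.441250, 2.570000]
Midpoint of [2.441250, 2.570000] = 2.505625

2.5056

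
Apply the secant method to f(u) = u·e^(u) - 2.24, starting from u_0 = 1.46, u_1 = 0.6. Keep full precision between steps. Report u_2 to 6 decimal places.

Secant update: u_(k+1) = u_k − f(u_k)·(u_k − u_(k-1))/(f(u_k) − f(u_(k-1))).
f(u_0) = 4.046701, f(u_1) = -1.146729
u_2 = 0.600000 - (-1.146729)·(0.600000 - 1.460000)/(-1.146729 - (4.046701)) = 0.789891; f(u_2) = -0.499746

0.789891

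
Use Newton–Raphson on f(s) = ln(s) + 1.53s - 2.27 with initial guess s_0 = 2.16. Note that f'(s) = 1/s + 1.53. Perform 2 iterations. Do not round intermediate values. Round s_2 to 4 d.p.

s_0 = 2.160000: f = 1.804908, f' = 1.992963 → s_1 = 2.160000 - (1.804908)/(1.992963) = 1.254359
s_1 = 1.254359: f = -0.124205, f' = 2.327220 → s_2 = 1.254359 - (-0.124205)/(2.327220) = 1.307730

1.3077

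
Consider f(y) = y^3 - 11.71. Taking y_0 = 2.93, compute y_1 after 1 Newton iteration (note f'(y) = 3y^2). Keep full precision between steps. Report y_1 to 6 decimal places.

Newton update: y ← y − f(y)/f'(y).
y_0 = 2.930000: f = 13.443757, f' = 25.754700 → y_1 = 2.930000 - (13.443757)/(25.754700) = 2.408008

2.408008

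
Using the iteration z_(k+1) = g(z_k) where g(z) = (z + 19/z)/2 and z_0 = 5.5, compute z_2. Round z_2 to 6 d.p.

4.360464

z_1 = g(5.500000) = 4.477273
z_2 = g(4.477273) = 4.360464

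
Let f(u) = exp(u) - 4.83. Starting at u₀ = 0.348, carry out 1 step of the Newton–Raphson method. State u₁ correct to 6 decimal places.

Newton update: u ← u − f(u)/f'(u).
f'(u) = exp(u)
u_0 = 0.348000: f = -3.413768, f' = 1.416232 → u_1 = 0.348000 - (-3.413768)/(1.416232) = 2.758458

2.758458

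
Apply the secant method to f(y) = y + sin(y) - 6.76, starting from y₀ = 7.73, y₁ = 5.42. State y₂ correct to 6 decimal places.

f(y_0) = 1.962324, f(y_1) = -2.099917
y_2 = 5.420000 - (-2.099917)·(5.420000 - 7.730000)/(-2.099917 - (1.962324)) = 6.614121; f(y_2) = 0.179049

6.614121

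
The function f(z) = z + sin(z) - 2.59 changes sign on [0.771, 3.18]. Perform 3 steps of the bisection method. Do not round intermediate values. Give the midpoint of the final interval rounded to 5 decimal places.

1.52381

f(0.771000) = -1.122147, f(3.180000) = 0.551602 (opposite signs)
step 1: m = 1.975500, f(m) = 0.304719 > 0 → root in [0.771000, 1.975500]
step 2: m = 1.373250, f(m) = -0.236199 < 0 → root in [1.373250, 1.975500]
step 3: m = 1.674375, f(m) = 0.079016 > 0 → root in [1.373250, 1.674375]
Midpoint of [1.373250, 1.674375] = 1.523813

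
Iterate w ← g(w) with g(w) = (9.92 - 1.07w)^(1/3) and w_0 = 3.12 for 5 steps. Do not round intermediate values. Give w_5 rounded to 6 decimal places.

w_1 = g(3.120000) = 1.874033
w_2 = g(1.874033) = 1.992873
w_3 = g(1.992873) = 1.982143
w_4 = g(1.982143) = 1.983117
w_5 = g(1.983117) = 1.983028

1.983028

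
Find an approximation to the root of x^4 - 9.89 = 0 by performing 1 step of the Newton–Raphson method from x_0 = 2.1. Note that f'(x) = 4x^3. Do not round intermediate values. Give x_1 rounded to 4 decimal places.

Newton update: x ← x − f(x)/f'(x).
x_0 = 2.100000: f = 9.558100, f' = 37.044000 → x_1 = 2.100000 - (9.558100)/(37.044000) = 1.841980

1.8420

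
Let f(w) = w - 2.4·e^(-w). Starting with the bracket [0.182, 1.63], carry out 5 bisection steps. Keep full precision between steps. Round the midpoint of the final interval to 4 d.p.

0.9286

f(0.182000) = -1.818643, f(1.630000) = 1.159769 (opposite signs)
step 1: m = 0.906000, f(m) = -0.063930 < 0 → root in [0.906000, 1.630000]
step 2: m = 1.268000, f(m) = 0.592655 > 0 → root in [0.906000, 1.268000]
step 3: m = 1.087000, f(m) = 0.277656 > 0 → root in [0.906000, 1.087000]
step 4: m = 0.996500, f(m) = 0.110494 > 0 → root in [0.906000, 0.996500]
step 5: m = 0.951250, f(m) = 0.024231 > 0 → root in [0.906000, 0.951250]
Midpoint of [0.906000, 0.951250] = 0.928625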